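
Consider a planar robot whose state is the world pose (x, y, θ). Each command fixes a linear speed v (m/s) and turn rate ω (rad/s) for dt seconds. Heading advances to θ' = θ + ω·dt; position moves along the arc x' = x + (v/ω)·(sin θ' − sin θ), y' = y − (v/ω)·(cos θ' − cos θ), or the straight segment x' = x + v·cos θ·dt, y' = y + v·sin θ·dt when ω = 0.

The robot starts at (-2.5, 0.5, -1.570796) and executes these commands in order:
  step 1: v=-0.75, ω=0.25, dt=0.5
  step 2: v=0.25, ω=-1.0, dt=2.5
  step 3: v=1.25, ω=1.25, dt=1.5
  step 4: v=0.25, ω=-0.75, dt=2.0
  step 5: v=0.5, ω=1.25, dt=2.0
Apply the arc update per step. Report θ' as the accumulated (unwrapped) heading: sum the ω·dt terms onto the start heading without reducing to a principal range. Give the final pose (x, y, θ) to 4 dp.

step 1: θ'=-1.4458 (R=-3.0000) → pose (-2.5234, 0.8740, -1.4458)
step 2: θ'=-3.9458 (R=-0.2500) → pose (-2.9515, 0.6694, -3.9458)
step 3: θ'=-2.0708 (R=1.0000) → pose (-4.5494, 0.4552, -2.0708)
step 4: θ'=-3.5708 (R=-0.3333) → pose (-4.9806, 0.3119, -3.5708)
step 5: θ'=-1.0708 (R=0.4000) → pose (-5.4981, -0.2436, -1.0708)

(-5.4981, -0.2436, -1.0708)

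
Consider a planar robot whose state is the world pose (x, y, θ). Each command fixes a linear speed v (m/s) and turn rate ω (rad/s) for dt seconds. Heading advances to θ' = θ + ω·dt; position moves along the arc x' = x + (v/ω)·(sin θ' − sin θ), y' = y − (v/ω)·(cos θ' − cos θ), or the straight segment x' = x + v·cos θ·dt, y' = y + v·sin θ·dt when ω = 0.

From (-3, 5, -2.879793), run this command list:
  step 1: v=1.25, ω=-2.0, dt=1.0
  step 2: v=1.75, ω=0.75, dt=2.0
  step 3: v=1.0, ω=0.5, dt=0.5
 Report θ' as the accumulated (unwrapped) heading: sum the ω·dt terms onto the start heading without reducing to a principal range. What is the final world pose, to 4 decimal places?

(-6.0237, 8.4204, -3.1298)

step 1: θ'=-4.8798 (R=-0.6250) → pose (-3.7780, 5.7078, -4.8798)
step 2: θ'=-3.3798 (R=2.3333) → pose (-5.5282, 8.3641, -3.3798)
step 3: θ'=-3.1298 (R=2.0000) → pose (-6.0237, 8.4204, -3.1298)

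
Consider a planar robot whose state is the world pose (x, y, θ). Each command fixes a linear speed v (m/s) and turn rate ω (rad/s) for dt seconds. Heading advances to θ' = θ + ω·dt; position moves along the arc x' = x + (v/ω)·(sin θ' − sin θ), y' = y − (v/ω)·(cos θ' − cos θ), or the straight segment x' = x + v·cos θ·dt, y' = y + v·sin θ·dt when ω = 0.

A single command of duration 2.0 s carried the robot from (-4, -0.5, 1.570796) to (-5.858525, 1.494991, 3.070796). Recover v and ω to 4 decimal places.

Δθ = 3.070796 − 1.570796 = 1.500000
ω = Δθ/dt = 1.500000/2.0 = 0.7500
R = −Δy/(cos θ' − cos θ) = 2.0000
v = R·ω = 2.0000·0.7500 = 1.5000

v = 1.5000, ω = 0.7500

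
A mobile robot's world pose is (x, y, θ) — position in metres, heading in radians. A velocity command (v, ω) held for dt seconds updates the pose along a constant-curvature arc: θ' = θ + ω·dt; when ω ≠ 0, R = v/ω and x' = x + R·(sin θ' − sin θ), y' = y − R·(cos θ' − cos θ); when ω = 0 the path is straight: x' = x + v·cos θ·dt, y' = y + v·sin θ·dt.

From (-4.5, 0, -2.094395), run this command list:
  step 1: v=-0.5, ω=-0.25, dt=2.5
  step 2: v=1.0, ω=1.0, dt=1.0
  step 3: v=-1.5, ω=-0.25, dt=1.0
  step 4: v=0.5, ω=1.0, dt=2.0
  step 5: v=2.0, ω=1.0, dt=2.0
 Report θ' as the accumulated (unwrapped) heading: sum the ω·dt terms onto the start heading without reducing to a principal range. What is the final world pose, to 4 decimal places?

step 1: θ'=-2.7194 (R=2.0000) → pose (-3.5875, 0.8244, -2.7194)
step 2: θ'=-1.7194 (R=1.0000) → pose (-4.1667, 0.0602, -1.7194)
step 3: θ'=-1.9694 (R=6.0000) → pose (-3.7625, 1.5007, -1.9694)
step 4: θ'=0.0306 (R=0.5000) → pose (-3.2863, 0.8069, 0.0306)
step 5: θ'=2.0306 (R=2.0000) → pose (-1.5553, 3.6935, 2.0306)

(-1.5553, 3.6935, 2.0306)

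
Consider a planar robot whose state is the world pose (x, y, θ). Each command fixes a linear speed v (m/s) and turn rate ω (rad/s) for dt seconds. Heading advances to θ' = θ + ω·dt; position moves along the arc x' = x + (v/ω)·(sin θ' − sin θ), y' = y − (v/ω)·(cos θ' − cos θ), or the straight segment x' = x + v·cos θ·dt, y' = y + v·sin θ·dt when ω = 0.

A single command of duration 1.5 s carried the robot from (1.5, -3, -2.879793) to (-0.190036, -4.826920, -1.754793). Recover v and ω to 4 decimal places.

v = 1.7500, ω = 0.7500

Δθ = -1.754793 − -2.879793 = 1.125000
ω = Δθ/dt = 1.125000/1.5 = 0.7500
R = −Δy/(cos θ' − cos θ) = 2.3333
v = R·ω = 2.3333·0.7500 = 1.7500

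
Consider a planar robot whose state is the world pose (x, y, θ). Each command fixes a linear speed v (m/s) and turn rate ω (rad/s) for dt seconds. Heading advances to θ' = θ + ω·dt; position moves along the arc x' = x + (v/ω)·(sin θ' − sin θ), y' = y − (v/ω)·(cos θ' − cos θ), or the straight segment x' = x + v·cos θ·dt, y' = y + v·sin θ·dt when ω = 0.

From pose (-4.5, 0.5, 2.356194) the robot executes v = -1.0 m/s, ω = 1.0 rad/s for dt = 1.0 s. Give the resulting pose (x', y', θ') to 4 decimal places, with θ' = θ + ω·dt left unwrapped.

(-3.5799, 0.2300, 3.3562)

θ' = 2.3562 + 1.0·1.0 = 3.3562
R = v/ω = -1.0/1.0 = -1.0000
x' = -4.5 + -1.0000·(sin 3.3562 − sin 2.3562) = -3.5799
y' = 0.5 − -1.0000·(cos 3.3562 − cos 2.3562) = 0.2300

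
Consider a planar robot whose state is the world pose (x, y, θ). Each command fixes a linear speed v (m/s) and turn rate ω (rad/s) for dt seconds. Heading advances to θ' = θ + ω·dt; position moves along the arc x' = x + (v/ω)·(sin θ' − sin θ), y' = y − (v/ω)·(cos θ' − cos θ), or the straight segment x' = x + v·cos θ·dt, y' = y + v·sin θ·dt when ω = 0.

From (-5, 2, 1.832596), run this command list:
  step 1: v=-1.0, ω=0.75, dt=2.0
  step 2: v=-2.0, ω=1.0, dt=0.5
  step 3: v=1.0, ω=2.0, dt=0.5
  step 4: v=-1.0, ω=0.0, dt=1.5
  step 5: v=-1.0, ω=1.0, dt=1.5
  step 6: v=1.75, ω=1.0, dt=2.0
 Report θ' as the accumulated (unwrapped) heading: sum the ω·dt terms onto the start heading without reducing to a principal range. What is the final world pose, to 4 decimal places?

(-2.4969, 5.9350, 8.3326)

step 1: θ'=3.3326 (R=-1.3333) → pose (-3.4590, 1.0360, 3.3326)
step 2: θ'=3.8326 (R=-2.0000) → pose (-2.5640, 1.4584, 3.8326)
step 3: θ'=4.8326 (R=0.5000) → pose (-2.7418, 1.0132, 4.8326)
step 4: θ'=4.8326 (straight) → pose (-2.9217, 2.5023, 4.8326)
step 5: θ'=6.3326 (R=-1.0000) → pose (-3.9638, 3.3812, 6.3326)
step 6: θ'=8.3326 (R=1.7500) → pose (-2.4969, 5.9350, 8.3326)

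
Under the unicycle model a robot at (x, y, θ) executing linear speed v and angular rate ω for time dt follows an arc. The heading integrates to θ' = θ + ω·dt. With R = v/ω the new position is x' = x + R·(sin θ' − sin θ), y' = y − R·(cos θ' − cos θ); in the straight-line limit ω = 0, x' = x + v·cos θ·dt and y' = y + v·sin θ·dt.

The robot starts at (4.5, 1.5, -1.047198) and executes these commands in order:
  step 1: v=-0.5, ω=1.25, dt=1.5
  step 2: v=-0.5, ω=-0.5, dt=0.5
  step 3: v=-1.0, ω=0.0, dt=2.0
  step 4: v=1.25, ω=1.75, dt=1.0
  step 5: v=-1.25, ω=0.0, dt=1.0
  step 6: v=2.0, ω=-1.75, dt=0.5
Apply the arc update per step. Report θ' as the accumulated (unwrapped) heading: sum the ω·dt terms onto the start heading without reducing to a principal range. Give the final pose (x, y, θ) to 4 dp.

step 1: θ'=0.8278 (R=-0.4000) → pose (3.8590, 1.5706, 0.8278)
step 2: θ'=0.5778 (R=1.0000) → pose (3.6687, 1.4094, 0.5778)
step 3: θ'=0.5778 (straight) → pose (1.9934, 0.3171, 0.5778)
step 4: θ'=2.3278 (R=0.7143) → pose (2.1225, 1.4059, 2.3278)
step 5: θ'=2.3278 (straight) → pose (2.9809, 0.4973, 2.3278)
step 6: θ'=1.4528 (R=-1.1429) → pose (2.6768, 1.4167, 1.4528)

(2.6768, 1.4167, 1.4528)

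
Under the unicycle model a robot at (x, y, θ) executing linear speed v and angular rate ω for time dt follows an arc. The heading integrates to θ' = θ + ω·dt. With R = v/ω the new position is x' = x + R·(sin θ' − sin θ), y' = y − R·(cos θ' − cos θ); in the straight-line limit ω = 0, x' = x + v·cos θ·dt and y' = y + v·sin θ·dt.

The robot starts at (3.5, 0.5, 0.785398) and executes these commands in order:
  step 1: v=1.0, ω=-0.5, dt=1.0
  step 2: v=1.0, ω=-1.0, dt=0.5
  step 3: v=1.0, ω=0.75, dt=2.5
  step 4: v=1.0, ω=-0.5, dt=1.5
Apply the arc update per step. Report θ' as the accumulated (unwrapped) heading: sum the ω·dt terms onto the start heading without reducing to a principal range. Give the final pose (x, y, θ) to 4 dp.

(6.8700, 3.8503, 0.9104)

step 1: θ'=0.2854 (R=-2.0000) → pose (4.3511, 1.0049, 0.2854)
step 2: θ'=-0.2146 (R=-1.0000) → pose (4.8456, 1.0224, -0.2146)
step 3: θ'=1.6604 (R=1.3333) → pose (6.4576, 2.4445, 1.6604)
step 4: θ'=0.9104 (R=-2.0000) → pose (6.8700, 3.8503, 0.9104)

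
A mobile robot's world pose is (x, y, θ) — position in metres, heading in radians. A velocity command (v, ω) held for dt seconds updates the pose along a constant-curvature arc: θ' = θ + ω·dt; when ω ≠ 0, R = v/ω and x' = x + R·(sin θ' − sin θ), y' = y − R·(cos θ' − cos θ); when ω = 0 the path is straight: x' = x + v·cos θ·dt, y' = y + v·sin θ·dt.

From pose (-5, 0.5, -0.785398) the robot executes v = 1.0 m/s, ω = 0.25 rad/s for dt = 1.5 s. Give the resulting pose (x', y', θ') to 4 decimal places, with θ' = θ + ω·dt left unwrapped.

θ' = -0.7854 + 0.25·1.5 = -0.4104
R = v/ω = 1.0/0.25 = 4.0000
x' = -5 + 4.0000·(sin -0.4104 − sin -0.7854) = -3.7675
y' = 0.5 − 4.0000·(cos -0.4104 − cos -0.7854) = -0.3394

(-3.7675, -0.3394, -0.4104)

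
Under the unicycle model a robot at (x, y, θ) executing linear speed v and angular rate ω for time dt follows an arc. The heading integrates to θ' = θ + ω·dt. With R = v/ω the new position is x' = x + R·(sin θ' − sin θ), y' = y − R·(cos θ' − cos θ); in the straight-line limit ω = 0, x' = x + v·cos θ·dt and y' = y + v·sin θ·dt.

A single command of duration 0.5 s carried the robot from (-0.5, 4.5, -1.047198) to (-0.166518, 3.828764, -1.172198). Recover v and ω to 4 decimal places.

Δθ = -1.172198 − -1.047198 = -0.125000
ω = Δθ/dt = -0.125000/0.5 = -0.2500
R = −Δy/(cos θ' − cos θ) = -6.0000
v = R·ω = -6.0000·-0.2500 = 1.5000

v = 1.5000, ω = -0.2500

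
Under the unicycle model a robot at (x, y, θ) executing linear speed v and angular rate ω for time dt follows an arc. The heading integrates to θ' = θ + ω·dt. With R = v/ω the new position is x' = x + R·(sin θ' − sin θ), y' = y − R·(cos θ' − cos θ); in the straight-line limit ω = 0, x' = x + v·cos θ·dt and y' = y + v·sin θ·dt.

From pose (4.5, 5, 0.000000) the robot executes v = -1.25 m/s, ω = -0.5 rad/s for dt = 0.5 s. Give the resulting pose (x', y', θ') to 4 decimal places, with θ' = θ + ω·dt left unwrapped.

(3.8815, 5.0777, -0.2500)

θ' = 0.0000 + -0.5·0.5 = -0.2500
R = v/ω = -1.25/-0.5 = 2.5000
x' = 4.5 + 2.5000·(sin -0.2500 − sin 0.0000) = 3.8815
y' = 5 − 2.5000·(cos -0.2500 − cos 0.0000) = 5.0777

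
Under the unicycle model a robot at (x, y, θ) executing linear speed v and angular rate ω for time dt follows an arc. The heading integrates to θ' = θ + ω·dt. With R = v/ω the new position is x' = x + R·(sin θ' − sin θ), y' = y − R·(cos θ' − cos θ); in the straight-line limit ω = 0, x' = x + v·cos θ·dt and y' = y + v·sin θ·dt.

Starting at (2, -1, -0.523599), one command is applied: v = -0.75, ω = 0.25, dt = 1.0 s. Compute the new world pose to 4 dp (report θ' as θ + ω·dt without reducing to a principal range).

θ' = -0.5236 + 0.25·1.0 = -0.2736
R = v/ω = -0.75/0.25 = -3.0000
x' = 2 + -3.0000·(sin -0.2736 − sin -0.5236) = 1.3106
y' = -1 − -3.0000·(cos -0.2736 − cos -0.5236) = -0.7097

(1.3106, -0.7097, -0.2736)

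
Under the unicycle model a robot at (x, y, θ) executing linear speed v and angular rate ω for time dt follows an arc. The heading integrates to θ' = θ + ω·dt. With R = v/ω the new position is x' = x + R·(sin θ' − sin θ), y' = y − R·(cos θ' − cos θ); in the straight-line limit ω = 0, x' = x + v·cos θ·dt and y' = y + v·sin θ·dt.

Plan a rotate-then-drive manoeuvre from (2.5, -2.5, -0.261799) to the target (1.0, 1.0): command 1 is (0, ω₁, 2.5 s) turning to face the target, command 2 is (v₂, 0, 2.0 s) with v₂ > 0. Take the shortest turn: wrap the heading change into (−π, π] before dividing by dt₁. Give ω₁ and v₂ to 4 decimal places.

ω₁ = 0.8950, v₂ = 1.9039

heading to target = atan2(1−-2.5, 1−2.5) = 1.9757
Δθ = wrap(1.9757 − -0.2618) = 2.2375; ω₁ = Δθ/dt₁ = 0.8950
distance = √((1−2.5)² + (1−-2.5)²) = 3.8079; v₂ = distance/dt₂ = 1.9039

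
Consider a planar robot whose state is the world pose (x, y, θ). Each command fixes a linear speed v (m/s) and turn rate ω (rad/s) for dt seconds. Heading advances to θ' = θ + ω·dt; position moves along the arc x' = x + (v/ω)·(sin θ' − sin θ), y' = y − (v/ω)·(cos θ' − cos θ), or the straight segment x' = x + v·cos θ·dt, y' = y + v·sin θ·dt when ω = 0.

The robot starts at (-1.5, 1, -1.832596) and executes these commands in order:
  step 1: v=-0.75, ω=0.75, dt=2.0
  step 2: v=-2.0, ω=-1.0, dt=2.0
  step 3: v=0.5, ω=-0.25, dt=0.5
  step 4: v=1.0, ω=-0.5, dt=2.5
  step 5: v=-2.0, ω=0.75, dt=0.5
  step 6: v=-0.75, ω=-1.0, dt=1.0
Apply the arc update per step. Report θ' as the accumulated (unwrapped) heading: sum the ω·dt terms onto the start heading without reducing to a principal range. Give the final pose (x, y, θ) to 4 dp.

(-3.9754, 4.3415, -4.3326)

step 1: θ'=-0.3326 (R=-1.0000) → pose (-2.1394, 2.2040, -0.3326)
step 2: θ'=-2.3326 (R=2.0000) → pose (-2.9336, 5.4749, -2.3326)
step 3: θ'=-2.4576 (R=-2.0000) → pose (-3.1170, 5.3052, -2.4576)
step 4: θ'=-3.7076 (R=-2.0000) → pose (-5.4533, 5.1672, -3.7076)
step 5: θ'=-3.3326 (R=-2.6667) → pose (-4.5296, 4.7998, -3.3326)
step 6: θ'=-4.3326 (R=0.7500) → pose (-3.9754, 4.3415, -4.3326)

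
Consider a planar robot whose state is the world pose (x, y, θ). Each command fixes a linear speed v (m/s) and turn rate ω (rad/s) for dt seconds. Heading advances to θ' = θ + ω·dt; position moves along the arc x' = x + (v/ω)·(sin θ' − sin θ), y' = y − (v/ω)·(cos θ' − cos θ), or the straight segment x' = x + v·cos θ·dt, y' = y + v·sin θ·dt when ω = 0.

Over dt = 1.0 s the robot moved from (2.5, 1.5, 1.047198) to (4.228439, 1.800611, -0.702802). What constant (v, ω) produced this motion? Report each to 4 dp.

v = 2.0000, ω = -1.7500

Δθ = -0.702802 − 1.047198 = -1.750000
ω = Δθ/dt = -1.750000/1.0 = -1.7500
R = Δx/(sin θ' − sin θ) = -1.1429
v = R·ω = -1.1429·-1.7500 = 2.0000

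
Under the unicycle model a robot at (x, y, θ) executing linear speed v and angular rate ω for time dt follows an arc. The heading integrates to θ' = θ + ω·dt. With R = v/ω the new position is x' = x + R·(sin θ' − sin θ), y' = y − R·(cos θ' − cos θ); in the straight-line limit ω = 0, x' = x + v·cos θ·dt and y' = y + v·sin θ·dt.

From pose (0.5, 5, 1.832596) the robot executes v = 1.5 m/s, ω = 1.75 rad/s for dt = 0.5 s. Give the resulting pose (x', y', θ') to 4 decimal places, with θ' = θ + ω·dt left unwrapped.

(0.0325, 5.5558, 2.7076)

θ' = 1.8326 + 1.75·0.5 = 2.7076
R = v/ω = 1.5/1.75 = 0.8571
x' = 0.5 + 0.8571·(sin 2.7076 − sin 1.8326) = 0.0325
y' = 5 − 0.8571·(cos 2.7076 − cos 1.8326) = 5.5558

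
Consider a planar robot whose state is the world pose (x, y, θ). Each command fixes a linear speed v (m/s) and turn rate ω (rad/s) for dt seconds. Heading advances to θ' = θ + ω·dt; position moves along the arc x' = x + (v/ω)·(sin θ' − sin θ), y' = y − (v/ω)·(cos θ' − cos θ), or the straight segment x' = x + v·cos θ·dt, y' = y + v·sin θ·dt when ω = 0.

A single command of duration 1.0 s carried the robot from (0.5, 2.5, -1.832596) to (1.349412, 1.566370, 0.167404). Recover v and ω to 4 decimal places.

Δθ = 0.167404 − -1.832596 = 2.000000
ω = Δθ/dt = 2.000000/1.0 = 2.0000
R = −Δy/(cos θ' − cos θ) = 0.7500
v = R·ω = 0.7500·2.0000 = 1.5000

v = 1.5000, ω = 2.0000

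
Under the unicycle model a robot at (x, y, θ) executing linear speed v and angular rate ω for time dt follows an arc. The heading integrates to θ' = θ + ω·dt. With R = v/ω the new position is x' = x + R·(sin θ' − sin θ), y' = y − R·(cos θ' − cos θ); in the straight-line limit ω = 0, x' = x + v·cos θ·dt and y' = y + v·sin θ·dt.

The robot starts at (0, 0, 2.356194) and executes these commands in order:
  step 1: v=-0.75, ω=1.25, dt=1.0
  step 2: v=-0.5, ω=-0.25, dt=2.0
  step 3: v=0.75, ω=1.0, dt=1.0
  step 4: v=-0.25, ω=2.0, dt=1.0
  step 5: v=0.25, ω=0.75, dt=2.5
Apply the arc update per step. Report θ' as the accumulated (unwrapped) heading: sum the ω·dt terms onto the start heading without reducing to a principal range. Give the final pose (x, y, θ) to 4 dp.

(1.3257, 0.3411, 7.9812)

step 1: θ'=3.6062 (R=-0.6000) → pose (0.6931, -0.1121, 3.6062)
step 2: θ'=3.1062 (R=2.0000) → pose (1.6600, 0.0986, 3.1062)
step 3: θ'=4.1062 (R=0.7500) → pose (1.0171, -0.2236, 4.1062)
step 4: θ'=6.1062 (R=-0.1250) → pose (0.9364, -0.0293, 6.1062)
step 5: θ'=7.9812 (R=0.3333) → pose (1.3257, 0.3411, 7.9812)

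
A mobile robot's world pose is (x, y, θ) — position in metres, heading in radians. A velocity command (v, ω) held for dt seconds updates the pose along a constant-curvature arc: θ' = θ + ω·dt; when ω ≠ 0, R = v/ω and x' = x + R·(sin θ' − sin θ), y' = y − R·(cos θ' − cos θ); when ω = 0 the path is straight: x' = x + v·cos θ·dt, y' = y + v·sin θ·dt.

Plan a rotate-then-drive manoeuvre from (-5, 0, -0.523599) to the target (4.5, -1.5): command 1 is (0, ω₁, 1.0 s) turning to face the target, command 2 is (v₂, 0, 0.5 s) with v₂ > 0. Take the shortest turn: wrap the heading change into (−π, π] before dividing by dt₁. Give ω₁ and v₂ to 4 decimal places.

ω₁ = 0.3670, v₂ = 19.2354

heading to target = atan2(-1.5−0, 4.5−-5) = -0.1566
Δθ = wrap(-0.1566 − -0.5236) = 0.3670; ω₁ = Δθ/dt₁ = 0.3670
distance = √((4.5−-5)² + (-1.5−0)²) = 9.6177; v₂ = distance/dt₂ = 19.2354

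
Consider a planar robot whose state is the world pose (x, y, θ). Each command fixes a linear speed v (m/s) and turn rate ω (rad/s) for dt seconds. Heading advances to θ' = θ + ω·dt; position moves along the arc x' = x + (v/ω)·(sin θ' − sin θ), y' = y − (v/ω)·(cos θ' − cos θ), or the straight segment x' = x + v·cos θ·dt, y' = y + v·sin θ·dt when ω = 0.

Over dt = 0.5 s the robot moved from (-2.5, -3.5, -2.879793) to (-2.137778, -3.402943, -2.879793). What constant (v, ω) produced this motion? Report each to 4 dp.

Δθ = -2.879793 − -2.879793 = 0.000000
ω = Δθ/dt = 0.000000/0.5 = 0.0000
ω = 0 → v = (Δx·cos θ + Δy·sin θ)/dt = -0.7500

v = -0.7500, ω = 0.0000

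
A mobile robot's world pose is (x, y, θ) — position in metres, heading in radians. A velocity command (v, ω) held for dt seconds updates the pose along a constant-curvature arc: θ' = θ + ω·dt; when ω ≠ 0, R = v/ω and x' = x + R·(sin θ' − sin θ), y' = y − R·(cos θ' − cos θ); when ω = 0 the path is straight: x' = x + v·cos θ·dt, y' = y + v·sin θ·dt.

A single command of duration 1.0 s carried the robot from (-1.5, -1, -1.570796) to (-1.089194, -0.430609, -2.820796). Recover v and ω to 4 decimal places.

v = -0.7500, ω = -1.2500

Δθ = -2.820796 − -1.570796 = -1.250000
ω = Δθ/dt = -1.250000/1.0 = -1.2500
R = −Δy/(cos θ' − cos θ) = 0.6000
v = R·ω = 0.6000·-1.2500 = -0.7500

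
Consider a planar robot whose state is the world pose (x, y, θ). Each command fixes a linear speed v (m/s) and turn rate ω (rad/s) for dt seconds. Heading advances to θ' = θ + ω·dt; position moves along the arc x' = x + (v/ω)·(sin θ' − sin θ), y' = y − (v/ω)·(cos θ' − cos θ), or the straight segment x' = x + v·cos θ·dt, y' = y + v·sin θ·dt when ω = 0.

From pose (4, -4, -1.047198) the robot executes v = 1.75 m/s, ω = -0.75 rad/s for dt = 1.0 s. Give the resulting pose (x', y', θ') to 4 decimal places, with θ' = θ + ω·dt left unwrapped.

θ' = -1.0472 + -0.75·1.0 = -1.7972
R = v/ω = 1.75/-0.75 = -2.3333
x' = 4 + -2.3333·(sin -1.7972 − sin -1.0472) = 4.2531
y' = -4 − -2.3333·(cos -1.7972 − cos -1.0472) = -5.6904

(4.2531, -5.6904, -1.7972)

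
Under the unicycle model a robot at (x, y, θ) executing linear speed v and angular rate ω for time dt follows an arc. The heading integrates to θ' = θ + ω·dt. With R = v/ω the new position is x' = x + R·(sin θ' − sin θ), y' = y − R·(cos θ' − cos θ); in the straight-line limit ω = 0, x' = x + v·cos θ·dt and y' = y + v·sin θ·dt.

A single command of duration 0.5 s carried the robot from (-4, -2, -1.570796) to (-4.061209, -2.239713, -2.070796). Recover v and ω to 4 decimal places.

Δθ = -2.070796 − -1.570796 = -0.500000
ω = Δθ/dt = -0.500000/0.5 = -1.0000
R = −Δy/(cos θ' − cos θ) = -0.5000
v = R·ω = -0.5000·-1.0000 = 0.5000

v = 0.5000, ω = -1.0000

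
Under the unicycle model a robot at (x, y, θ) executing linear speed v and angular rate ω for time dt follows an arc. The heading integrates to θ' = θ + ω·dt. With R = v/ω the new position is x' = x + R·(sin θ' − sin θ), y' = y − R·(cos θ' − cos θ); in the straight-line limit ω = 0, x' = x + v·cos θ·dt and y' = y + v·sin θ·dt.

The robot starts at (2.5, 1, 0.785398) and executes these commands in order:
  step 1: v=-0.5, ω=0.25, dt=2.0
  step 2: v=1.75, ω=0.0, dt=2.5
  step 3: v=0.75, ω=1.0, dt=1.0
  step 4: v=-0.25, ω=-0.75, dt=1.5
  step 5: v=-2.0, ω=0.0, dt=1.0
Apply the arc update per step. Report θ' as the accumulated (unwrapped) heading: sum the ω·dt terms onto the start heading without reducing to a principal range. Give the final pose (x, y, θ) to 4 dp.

step 1: θ'=1.2854 (R=-2.0000) → pose (1.9951, 0.1489, 1.2854)
step 2: θ'=1.2854 (straight) → pose (3.2269, 4.3469, 1.2854)
step 3: θ'=2.2854 (R=0.7500) → pose (3.0737, 5.0495, 2.2854)
step 4: θ'=1.1604 (R=0.3333) → pose (3.1276, 4.6981, 1.1604)
step 5: θ'=1.1604 (straight) → pose (2.3296, 2.8642, 1.1604)

(2.3296, 2.8642, 1.1604)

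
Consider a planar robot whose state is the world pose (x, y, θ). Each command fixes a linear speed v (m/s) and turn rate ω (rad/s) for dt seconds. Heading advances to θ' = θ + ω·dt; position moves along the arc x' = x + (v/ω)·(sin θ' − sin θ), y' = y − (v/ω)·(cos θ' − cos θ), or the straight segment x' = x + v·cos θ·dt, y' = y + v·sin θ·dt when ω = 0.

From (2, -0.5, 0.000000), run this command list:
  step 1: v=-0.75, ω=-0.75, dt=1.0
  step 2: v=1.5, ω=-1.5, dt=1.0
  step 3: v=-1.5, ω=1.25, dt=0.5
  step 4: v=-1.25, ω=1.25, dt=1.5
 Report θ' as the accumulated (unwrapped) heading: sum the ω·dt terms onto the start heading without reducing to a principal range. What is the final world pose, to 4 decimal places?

(0.4334, 0.1203, 0.2500)

step 1: θ'=-0.7500 (R=1.0000) → pose (1.3184, -0.2317, -0.7500)
step 2: θ'=-2.2500 (R=-1.0000) → pose (1.4148, -1.5916, -2.2500)
step 3: θ'=-1.6250 (R=-1.2000) → pose (1.6793, -0.9028, -1.6250)
step 4: θ'=0.2500 (R=-1.0000) → pose (0.4334, 0.1203, 0.2500)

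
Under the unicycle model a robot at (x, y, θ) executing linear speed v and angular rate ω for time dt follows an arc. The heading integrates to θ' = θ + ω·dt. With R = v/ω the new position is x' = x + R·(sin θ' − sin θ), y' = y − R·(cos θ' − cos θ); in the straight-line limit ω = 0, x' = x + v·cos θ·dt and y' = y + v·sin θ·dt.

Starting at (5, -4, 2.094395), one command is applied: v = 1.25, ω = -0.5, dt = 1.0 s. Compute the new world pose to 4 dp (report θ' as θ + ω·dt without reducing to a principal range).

θ' = 2.0944 + -0.5·1.0 = 1.5944
R = v/ω = 1.25/-0.5 = -2.5000
x' = 5 + -2.5000·(sin 1.5944 − sin 2.0944) = 4.6658
y' = -4 − -2.5000·(cos 1.5944 − cos 2.0944) = -2.8090

(4.6658, -2.8090, 1.5944)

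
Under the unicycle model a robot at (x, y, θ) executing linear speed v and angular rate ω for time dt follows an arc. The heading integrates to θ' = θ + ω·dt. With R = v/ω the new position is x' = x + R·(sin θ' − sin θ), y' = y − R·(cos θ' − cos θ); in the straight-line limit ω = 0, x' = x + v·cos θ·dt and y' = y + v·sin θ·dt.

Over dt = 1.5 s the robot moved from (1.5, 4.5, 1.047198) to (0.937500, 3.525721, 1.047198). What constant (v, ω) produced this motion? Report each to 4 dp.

Δθ = 1.047198 − 1.047198 = 0.000000
ω = Δθ/dt = 0.000000/1.5 = 0.0000
ω = 0 → v = (Δx·cos θ + Δy·sin θ)/dt = -0.7500

v = -0.7500, ω = 0.0000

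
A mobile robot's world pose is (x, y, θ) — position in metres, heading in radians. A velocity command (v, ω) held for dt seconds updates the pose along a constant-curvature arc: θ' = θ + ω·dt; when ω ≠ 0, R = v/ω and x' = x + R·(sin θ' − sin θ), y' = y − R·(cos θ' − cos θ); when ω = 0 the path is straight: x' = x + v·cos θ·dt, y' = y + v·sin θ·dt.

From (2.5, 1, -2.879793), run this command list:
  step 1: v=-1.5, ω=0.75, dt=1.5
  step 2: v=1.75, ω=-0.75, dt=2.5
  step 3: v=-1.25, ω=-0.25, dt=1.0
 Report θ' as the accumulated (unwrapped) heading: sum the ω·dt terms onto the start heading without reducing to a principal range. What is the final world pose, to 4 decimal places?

(1.5798, 0.2146, -3.8798)

step 1: θ'=-1.7548 (R=-2.0000) → pose (3.9486, 2.5659, -1.7548)
step 2: θ'=-3.6298 (R=-2.3333) → pose (0.5602, 0.9321, -3.6298)
step 3: θ'=-3.8798 (R=5.0000) → pose (1.5798, 0.2146, -3.8798)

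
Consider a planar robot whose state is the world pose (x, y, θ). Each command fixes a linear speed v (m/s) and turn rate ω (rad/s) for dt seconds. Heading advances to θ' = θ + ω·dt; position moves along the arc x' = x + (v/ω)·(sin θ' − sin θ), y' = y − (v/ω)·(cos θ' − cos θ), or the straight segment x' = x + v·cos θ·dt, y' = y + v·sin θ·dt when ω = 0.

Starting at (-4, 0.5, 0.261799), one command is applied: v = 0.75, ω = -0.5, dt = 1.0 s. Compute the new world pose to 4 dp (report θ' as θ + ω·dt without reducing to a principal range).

(-3.2578, 0.5088, -0.2382)

θ' = 0.2618 + -0.5·1.0 = -0.2382
R = v/ω = 0.75/-0.5 = -1.5000
x' = -4 + -1.5000·(sin -0.2382 − sin 0.2618) = -3.2578
y' = 0.5 − -1.5000·(cos -0.2382 − cos 0.2618) = 0.5088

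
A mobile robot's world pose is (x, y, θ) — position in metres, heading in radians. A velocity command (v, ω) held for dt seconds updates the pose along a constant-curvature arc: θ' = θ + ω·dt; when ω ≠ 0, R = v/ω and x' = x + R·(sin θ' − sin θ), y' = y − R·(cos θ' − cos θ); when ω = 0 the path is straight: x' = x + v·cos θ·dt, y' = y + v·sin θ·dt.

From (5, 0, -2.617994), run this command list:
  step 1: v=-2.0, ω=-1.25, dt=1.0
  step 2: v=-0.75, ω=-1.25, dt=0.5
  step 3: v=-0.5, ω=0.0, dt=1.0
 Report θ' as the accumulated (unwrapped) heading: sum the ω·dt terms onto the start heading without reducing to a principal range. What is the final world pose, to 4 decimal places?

(7.1586, -0.9955, -4.4930)

step 1: θ'=-3.8680 (R=1.6000) → pose (6.8627, -0.1895, -3.8680)
step 2: θ'=-4.4930 (R=0.6000) → pose (7.0498, -0.5075, -4.4930)
step 3: θ'=-4.4930 (straight) → pose (7.1586, -0.9955, -4.4930)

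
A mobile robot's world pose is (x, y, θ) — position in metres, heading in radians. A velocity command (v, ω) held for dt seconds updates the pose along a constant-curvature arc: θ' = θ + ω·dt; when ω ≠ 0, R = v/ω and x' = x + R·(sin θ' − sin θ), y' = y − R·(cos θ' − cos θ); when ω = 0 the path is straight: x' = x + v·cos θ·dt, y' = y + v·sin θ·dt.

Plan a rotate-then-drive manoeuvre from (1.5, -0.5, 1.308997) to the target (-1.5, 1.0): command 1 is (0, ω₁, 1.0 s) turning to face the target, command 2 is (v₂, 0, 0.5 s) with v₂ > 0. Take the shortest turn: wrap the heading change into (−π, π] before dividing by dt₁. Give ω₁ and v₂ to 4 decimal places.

ω₁ = 1.3689, v₂ = 6.7082

heading to target = atan2(1−-0.5, -1.5−1.5) = 2.6779
Δθ = wrap(2.6779 − 1.3090) = 1.3689; ω₁ = Δθ/dt₁ = 1.3689
distance = √((-1.5−1.5)² + (1−-0.5)²) = 3.3541; v₂ = distance/dt₂ = 6.7082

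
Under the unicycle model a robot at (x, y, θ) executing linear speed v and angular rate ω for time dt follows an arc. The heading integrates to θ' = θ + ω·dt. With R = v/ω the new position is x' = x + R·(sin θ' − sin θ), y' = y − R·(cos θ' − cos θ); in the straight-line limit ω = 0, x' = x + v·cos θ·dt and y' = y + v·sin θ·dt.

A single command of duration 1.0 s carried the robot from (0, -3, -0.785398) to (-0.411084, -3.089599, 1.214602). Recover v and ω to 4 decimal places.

Δθ = 1.214602 − -0.785398 = 2.000000
ω = Δθ/dt = 2.000000/1.0 = 2.0000
R = Δx/(sin θ' − sin θ) = -0.2500
v = R·ω = -0.2500·2.0000 = -0.5000

v = -0.5000, ω = 2.0000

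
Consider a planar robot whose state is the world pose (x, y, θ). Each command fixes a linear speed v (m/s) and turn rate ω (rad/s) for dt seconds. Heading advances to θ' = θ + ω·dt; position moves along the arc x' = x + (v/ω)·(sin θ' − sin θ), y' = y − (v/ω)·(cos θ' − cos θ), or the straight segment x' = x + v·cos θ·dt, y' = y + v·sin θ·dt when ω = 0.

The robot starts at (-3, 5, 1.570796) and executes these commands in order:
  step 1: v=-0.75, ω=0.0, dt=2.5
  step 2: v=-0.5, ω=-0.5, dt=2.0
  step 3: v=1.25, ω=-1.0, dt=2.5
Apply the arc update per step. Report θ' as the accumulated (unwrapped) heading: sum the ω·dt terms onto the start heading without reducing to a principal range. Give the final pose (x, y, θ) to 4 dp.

step 1: θ'=1.5708 (straight) → pose (-3.0000, 3.1250, 1.5708)
step 2: θ'=0.5708 (R=1.0000) → pose (-3.4597, 2.2835, 0.5708)
step 3: θ'=-1.9292 (R=-1.2500) → pose (-1.6138, 0.7932, -1.9292)

(-1.6138, 0.7932, -1.9292)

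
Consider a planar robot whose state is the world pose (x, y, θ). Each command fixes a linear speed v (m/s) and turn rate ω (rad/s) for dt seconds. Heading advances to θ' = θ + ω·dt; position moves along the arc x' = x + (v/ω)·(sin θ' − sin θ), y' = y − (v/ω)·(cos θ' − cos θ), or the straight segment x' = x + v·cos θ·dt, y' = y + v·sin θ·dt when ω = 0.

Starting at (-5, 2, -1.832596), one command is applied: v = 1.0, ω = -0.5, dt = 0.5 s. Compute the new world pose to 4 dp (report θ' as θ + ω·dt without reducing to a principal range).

(-5.1881, 1.5381, -2.0826)

θ' = -1.8326 + -0.5·0.5 = -2.0826
R = v/ω = 1.0/-0.5 = -2.0000
x' = -5 + -2.0000·(sin -2.0826 − sin -1.8326) = -5.1881
y' = 2 − -2.0000·(cos -2.0826 − cos -1.8326) = 1.5381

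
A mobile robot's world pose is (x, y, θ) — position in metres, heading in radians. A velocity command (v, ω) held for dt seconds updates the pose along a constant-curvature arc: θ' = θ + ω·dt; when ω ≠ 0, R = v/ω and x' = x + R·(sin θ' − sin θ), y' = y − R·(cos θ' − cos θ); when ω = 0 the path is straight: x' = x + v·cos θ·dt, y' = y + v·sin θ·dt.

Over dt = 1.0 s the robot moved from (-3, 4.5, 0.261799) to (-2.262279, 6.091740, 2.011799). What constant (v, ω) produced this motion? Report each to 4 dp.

Δθ = 2.011799 − 0.261799 = 1.750000
ω = Δθ/dt = 1.750000/1.0 = 1.7500
R = −Δy/(cos θ' − cos θ) = 1.1429
v = R·ω = 1.1429·1.7500 = 2.0000

v = 2.0000, ω = 1.7500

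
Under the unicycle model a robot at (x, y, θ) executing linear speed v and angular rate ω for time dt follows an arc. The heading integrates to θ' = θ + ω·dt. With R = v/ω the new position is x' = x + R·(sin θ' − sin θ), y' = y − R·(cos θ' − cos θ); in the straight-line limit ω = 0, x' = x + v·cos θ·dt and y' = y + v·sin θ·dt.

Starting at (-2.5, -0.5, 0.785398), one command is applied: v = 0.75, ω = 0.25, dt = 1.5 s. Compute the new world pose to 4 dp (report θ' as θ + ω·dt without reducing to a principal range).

θ' = 0.7854 + 0.25·1.5 = 1.1604
R = v/ω = 0.75/0.25 = 3.0000
x' = -2.5 + 3.0000·(sin 1.1604 − sin 0.7854) = -1.8704
y' = -0.5 − 3.0000·(cos 1.1604 − cos 0.7854) = 0.4244

(-1.8704, 0.4244, 1.1604)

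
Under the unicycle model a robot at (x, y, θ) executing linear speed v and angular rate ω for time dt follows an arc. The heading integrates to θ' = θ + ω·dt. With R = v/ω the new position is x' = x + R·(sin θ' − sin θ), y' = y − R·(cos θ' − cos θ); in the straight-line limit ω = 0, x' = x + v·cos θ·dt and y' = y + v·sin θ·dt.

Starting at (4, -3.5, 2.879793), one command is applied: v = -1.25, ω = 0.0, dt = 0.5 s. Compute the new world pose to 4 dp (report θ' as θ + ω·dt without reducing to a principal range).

θ' = 2.8798 + 0.0·0.5 = 2.8798
ω = 0 → straight: x' = 4 + -1.25·cos(2.8798)·0.5 = 4.6037
y' = -3.5 + -1.25·sin(2.8798)·0.5 = -3.6618

(4.6037, -3.6618, 2.8798)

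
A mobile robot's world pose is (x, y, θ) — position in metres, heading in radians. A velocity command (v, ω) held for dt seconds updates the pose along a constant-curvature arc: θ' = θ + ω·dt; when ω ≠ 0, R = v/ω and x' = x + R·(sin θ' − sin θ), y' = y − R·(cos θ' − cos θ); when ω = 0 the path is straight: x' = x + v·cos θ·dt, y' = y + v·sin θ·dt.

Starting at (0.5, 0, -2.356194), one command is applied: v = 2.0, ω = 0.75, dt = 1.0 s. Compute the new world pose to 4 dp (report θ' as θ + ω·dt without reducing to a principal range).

(-0.2794, -1.7912, -1.6062)

θ' = -2.3562 + 0.75·1.0 = -1.6062
R = v/ω = 2.0/0.75 = 2.6667
x' = 0.5 + 2.6667·(sin -1.6062 − sin -2.3562) = -0.2794
y' = 0 − 2.6667·(cos -1.6062 − cos -2.3562) = -1.7912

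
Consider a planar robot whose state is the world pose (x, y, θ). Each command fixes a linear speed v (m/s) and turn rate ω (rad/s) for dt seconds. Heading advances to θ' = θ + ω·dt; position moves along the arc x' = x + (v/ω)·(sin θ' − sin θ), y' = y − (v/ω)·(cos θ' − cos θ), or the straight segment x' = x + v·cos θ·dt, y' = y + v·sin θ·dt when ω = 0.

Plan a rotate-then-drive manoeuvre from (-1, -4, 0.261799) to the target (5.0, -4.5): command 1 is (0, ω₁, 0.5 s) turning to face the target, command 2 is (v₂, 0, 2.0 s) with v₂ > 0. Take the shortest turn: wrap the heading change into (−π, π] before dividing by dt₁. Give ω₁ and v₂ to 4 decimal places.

ω₁ = -0.6899, v₂ = 3.0104

heading to target = atan2(-4.5−-4, 5−-1) = -0.0831
Δθ = wrap(-0.0831 − 0.2618) = -0.3449; ω₁ = Δθ/dt₁ = -0.6899
distance = √((5−-1)² + (-4.5−-4)²) = 6.0208; v₂ = distance/dt₂ = 3.0104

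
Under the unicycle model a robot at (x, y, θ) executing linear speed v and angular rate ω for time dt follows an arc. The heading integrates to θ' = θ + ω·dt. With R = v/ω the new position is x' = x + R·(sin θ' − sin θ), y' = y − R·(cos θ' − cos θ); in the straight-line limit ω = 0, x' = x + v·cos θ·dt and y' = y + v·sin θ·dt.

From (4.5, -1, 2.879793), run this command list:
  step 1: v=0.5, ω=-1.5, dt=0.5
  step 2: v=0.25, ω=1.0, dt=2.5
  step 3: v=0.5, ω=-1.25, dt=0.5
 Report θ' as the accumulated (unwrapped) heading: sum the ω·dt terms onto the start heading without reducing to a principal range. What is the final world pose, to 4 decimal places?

(3.7479, -1.1938, 4.0048)

step 1: θ'=2.1298 (R=-0.3333) → pose (4.3037, -0.8548, 2.1298)
step 2: θ'=4.6298 (R=0.2500) → pose (3.8426, -0.9668, 4.6298)
step 3: θ'=4.0048 (R=-0.4000) → pose (3.7479, -1.1938, 4.0048)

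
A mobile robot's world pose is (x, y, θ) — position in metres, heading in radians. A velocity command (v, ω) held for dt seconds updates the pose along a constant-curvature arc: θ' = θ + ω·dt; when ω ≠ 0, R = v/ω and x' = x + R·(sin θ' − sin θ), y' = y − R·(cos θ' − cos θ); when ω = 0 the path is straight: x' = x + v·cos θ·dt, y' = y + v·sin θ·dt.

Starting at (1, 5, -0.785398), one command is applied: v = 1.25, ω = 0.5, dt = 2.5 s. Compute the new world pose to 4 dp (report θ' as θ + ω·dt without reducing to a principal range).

θ' = -0.7854 + 0.5·2.5 = 0.4646
R = v/ω = 1.25/0.5 = 2.5000
x' = 1 + 2.5000·(sin 0.4646 − sin -0.7854) = 3.8879
y' = 5 − 2.5000·(cos 0.4646 − cos -0.7854) = 4.5328

(3.8879, 4.5328, 0.4646)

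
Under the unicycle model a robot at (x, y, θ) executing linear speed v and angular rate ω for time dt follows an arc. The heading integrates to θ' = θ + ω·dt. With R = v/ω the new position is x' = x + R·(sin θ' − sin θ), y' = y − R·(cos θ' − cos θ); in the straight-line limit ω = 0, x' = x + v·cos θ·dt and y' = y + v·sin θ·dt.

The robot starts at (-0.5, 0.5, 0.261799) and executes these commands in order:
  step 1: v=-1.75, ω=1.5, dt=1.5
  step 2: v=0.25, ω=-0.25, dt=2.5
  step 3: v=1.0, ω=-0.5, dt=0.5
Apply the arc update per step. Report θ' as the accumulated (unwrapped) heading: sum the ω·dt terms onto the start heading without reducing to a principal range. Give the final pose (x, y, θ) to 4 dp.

step 1: θ'=2.5118 (R=-1.1667) → pose (-0.8852, -1.5698, 2.5118)
step 2: θ'=1.8868 (R=-1.0000) → pose (-1.2467, -1.0724, 1.8868)
step 3: θ'=1.6368 (R=-2.0000) → pose (-1.3414, -0.5827, 1.6368)

(-1.3414, -0.5827, 1.6368)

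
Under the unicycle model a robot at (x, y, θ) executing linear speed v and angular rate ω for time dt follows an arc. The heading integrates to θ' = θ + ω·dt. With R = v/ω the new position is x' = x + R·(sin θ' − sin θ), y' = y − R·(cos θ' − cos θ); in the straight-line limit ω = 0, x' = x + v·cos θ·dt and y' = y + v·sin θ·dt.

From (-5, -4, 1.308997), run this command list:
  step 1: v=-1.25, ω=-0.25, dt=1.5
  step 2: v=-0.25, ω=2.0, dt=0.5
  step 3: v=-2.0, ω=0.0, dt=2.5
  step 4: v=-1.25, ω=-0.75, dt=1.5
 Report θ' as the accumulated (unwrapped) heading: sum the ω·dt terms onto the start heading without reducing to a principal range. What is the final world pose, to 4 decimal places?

step 1: θ'=0.9340 (R=5.0000) → pose (-5.8096, -5.6790, 0.9340)
step 2: θ'=1.9340 (R=-0.1250) → pose (-5.8260, -5.7978, 1.9340)
step 3: θ'=1.9340 (straight) → pose (-4.0496, -10.4716, 1.9340)
step 4: θ'=0.8090 (R=1.6667) → pose (-4.4016, -12.2141, 0.8090)

(-4.4016, -12.2141, 0.8090)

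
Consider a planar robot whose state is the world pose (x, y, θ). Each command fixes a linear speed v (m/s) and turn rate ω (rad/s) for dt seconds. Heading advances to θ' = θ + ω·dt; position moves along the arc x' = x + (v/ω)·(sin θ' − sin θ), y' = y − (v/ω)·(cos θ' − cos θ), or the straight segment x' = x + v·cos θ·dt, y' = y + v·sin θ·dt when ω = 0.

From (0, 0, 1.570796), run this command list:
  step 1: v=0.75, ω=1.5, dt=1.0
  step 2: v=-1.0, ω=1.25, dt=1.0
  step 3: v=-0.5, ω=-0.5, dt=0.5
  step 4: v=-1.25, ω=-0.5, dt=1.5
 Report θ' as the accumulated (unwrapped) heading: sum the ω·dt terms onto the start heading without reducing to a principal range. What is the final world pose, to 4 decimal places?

(2.0118, 2.1720, 3.3208)

step 1: θ'=3.0708 (R=0.5000) → pose (-0.4646, 0.4987, 3.0708)
step 2: θ'=4.3208 (R=-0.8000) → pose (0.3314, 0.9914, 4.3208)
step 3: θ'=4.0708 (R=1.0000) → pose (0.4546, 1.2082, 4.0708)
step 4: θ'=3.3208 (R=2.5000) → pose (2.0118, 2.1720, 3.3208)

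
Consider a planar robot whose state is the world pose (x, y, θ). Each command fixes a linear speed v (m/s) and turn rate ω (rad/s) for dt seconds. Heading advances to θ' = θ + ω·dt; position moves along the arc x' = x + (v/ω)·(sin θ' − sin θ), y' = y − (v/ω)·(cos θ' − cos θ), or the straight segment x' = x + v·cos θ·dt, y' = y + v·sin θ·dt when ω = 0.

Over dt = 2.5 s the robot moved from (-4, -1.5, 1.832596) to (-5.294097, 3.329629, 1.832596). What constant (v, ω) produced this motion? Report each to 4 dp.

v = 2.0000, ω = 0.0000

Δθ = 1.832596 − 1.832596 = 0.000000
ω = Δθ/dt = 0.000000/2.5 = 0.0000
ω = 0 → v = (Δx·cos θ + Δy·sin θ)/dt = 2.0000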